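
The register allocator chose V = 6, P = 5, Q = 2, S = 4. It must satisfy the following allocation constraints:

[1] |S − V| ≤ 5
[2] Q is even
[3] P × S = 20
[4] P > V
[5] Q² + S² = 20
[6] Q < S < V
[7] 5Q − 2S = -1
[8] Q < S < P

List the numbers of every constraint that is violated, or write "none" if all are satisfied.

[1] |4 − 6| = 2; 2 ≤ 5  ✔
[2] Q = 2 is even  ✔
[3] P × S = 5 × 4 = 20  ✔
[4] P = 5, V = 6; 5 ≤ 6 (want >)  ✘
[5] Q² + S² = 2² + 4² = 4 + 16 = 20  ✔
[6] values 2 < 4 < 6  ✔
[7] 5Q − 2S = 5(2) − 2(4) = 2, not -1  ✘
[8] values 2 < 4 < 5  ✔

Constraints 4 and 7 are violated.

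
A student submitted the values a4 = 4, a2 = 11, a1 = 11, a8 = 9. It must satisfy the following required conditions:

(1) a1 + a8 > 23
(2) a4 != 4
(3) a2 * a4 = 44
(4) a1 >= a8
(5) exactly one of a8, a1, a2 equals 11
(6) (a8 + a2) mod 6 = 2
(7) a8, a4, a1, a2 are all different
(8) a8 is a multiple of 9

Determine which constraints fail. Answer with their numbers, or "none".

Constraints 1, 2, 5, and 7 do not hold.

(1) a1 + a8 = 11 + 9 = 20; 20 ≤ 23, bound 23 not met — violated.
(2) a4 = 4, but 4 is required to differ — violated.
(3) a2 * a4 = 11 * 4 = 44 — OK.
(4) a1 = 11, a8 = 9; 11 ≥ 9 — OK.
(5) a8=9, a1=11, a2=11; 2 of them equal 11, not exactly one — violated.
(6) a8 + a2 = 20; 20 mod 6 = 2 — OK.
(7) a1 = a2 = 11, not all different — violated.
(8) 9 / 9 = 1, so 9 divides 9 — OK.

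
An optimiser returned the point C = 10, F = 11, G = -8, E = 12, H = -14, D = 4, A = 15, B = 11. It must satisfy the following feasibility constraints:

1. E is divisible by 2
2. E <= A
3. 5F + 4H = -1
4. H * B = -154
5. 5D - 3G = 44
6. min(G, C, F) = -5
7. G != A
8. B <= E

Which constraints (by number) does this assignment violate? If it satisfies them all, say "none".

1. 12 / 2 = 6, so 2 divides 12 — holds.
2. E = 12, A = 15; 12 ≤ 15 — holds.
3. 5F + 4H = 5(11) + 4(-14) = -1 — holds.
4. H * B = -14 * 11 = -154 — holds.
5. 5D - 3G = 5(4) - 3(-8) = 44 — holds.
6. min(-8, 10, 11) = -8, not -5 — fails.
7. G = -8, A = 15; distinct — holds.
8. B = 11, E = 12; 11 ≤ 12 — holds.

Constraint 6 does not hold.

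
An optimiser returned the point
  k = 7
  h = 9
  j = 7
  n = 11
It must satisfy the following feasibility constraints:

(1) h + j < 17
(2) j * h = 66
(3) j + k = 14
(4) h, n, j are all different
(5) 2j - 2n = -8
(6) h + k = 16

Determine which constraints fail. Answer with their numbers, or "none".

The assignment fails constraint 2.

(1) h + j = 9 + 7 = 16; 16 < 17 — holds.
(2) j * h = 7 * 9 = 63, not 66 — fails.
(3) j + k = 7 + 7 = 14 — holds.
(4) values 9, 11, 7 are pairwise distinct — holds.
(5) 2j - 2n = 2(7) - 2(11) = -8 — holds.
(6) h + k = 9 + 7 = 16 — holds.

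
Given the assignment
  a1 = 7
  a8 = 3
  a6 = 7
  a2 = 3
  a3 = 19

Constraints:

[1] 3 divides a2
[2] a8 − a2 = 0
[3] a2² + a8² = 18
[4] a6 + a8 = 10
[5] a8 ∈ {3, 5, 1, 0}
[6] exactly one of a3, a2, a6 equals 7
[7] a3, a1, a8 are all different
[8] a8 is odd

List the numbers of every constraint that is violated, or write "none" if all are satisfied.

No violations.

[1] 3 / 3 = 1, so 3 divides 3 — OK.
[2] a8 − a2 = 3 − 3 = 0 — OK.
[3] a2² + a8² = 3² + 3² = 9 + 9 = 18 — OK.
[4] a6 + a8 = 7 + 3 = 10 — OK.
[5] a8 = 3 is in {3, 5, 1, 0} — OK.
[6] a3=19, a2=3, a6=7; 1 of them equals 7 — OK.
[7] values 19, 7, 3 are pairwise distinct — OK.
[8] a8 = 3 is odd — OK.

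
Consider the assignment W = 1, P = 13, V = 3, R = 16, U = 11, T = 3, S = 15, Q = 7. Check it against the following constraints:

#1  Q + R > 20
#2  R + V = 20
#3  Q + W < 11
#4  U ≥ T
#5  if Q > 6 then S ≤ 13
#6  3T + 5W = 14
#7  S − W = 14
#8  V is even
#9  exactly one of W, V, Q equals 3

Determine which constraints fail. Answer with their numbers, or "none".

The assignment fails constraints 2, 5, and 8.

#1 Q + R = 7 + 16 = 23; 23 > 20 — OK.
#2 R + V = 16 + 3 = 19, not 20 — violated.
#3 Q + W = 7 + 1 = 8; 8 < 11 — OK.
#4 U = 11, T = 3; 11 ≥ 3 — OK.
#5 Q = 7 > 6, so we need S ≤ 13; but S = 15 > 13 — violated.
#6 3T + 5W = 3(3) + 5(1) = 14 — OK.
#7 S − W = 15 − 1 = 14 — OK.
#8 V = 3 is odd — violated.
#9 W=1, V=3, Q=7; 1 of them equals 3 — OK.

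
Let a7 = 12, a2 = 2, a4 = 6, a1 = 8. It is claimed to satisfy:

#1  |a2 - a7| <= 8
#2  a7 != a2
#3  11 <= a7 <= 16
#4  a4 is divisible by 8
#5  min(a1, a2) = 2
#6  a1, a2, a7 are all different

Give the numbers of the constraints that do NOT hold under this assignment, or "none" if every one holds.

No — constraints 1 and 4 are not satisfied.

#1 |2 - 12| = 10; 10 > 8, exceeds bound 8 — does not hold.
#2 a7 = 12, a2 = 2; distinct — holds.
#3 a7 = 12 lies in [11, 16] — holds.
#4 6 = 8*0 + 6, so 8 does not divide 6 — does not hold.
#5 min(8, 2) = 2 — holds.
#6 values 8, 2, 12 are pairwise distinct — holds.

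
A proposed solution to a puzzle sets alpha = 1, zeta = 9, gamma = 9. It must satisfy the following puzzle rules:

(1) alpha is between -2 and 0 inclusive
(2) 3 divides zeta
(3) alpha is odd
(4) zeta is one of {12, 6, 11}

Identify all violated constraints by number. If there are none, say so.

(1) alpha = 1 is outside [-2, 0] — fails.
(2) 9 / 3 = 3, so 3 divides 9 — holds.
(3) alpha = 1 is odd — holds.
(4) zeta = 9 is not in {12, 6, 11} — fails.

Constraints 1 and 4 do not hold.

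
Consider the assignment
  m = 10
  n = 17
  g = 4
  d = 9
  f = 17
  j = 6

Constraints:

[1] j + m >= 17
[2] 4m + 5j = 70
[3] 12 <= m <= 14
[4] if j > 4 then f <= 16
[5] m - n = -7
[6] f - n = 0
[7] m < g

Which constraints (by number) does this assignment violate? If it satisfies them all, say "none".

Violated: 1, 3, 4, 7.

[1] j + m = 6 + 10 = 16; 16 < 17, bound 17 not met — fails.
[2] 4m + 5j = 4(10) + 5(6) = 70 — holds.
[3] m = 10 is outside [12, 14] — fails.
[4] j = 6 > 4, so we need f ≤ 16; but f = 17 > 16 — fails.
[5] m - n = 10 - 17 = -7 — holds.
[6] f - n = 17 - 17 = 0 — holds.
[7] m = 10, g = 4; 10 ≥ 4 (want <) — fails.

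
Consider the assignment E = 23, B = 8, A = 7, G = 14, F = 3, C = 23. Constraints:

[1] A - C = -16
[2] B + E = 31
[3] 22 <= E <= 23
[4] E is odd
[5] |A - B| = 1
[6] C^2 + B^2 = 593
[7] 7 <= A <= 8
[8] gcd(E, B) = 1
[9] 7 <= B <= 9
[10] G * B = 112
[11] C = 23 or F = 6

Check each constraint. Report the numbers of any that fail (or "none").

All constraints are satisfied.

[1] A - C = 7 - 23 = -16 — satisfied.
[2] B + E = 8 + 23 = 31 — satisfied.
[3] E = 23 lies in [22, 23] — satisfied.
[4] E = 23 is odd — satisfied.
[5] |7 - 8| = 1 — satisfied.
[6] C^2 + B^2 = 23^2 + 8^2 = 529 + 64 = 593 — satisfied.
[7] A = 7 lies in [7, 8] — satisfied.
[8] gcd(23, 8) = 1 — satisfied.
[9] B = 8 lies in [7, 9] — satisfied.
[10] G * B = 14 * 8 = 112 — satisfied.
[11] C = 23 = 23 (first disjunct) — satisfied.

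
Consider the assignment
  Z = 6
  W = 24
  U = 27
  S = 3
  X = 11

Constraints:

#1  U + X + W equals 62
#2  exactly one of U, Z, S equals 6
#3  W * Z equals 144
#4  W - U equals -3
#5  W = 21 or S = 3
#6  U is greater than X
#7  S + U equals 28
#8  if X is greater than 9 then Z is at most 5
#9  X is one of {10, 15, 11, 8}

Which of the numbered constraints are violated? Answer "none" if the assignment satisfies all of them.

Constraints 7 and 8 do not hold.

#1 U + X + W = 27 + 11 + 24 = 62 — OK.
#2 U=27, Z=6, S=3; 1 of them equals 6 — OK.
#3 W * Z = 24 * 6 = 144 — OK.
#4 W - U = 24 - 27 = -3 — OK.
#5 W = 24 ≠ 21, but S = 3 = 3 (second disjunct) — OK.
#6 U = 27, X = 11; 27 > 11 — OK.
#7 S + U = 3 + 27 = 30, not 28 — violated.
#8 X = 11 > 9, so we need Z ≤ 5; but Z = 6 > 5 — violated.
#9 X = 11 is in {10, 15, 11, 8} — OK.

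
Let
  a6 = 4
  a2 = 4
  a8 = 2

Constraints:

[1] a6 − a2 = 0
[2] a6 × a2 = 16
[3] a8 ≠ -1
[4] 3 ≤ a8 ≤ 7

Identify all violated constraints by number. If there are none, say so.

The assignment fails constraint 4.

[1] a6 − a2 = 4 − 4 = 0  true
[2] a6 × a2 = 4 × 4 = 16  true
[3] a8 = 2, and 2 ≠ -1  true
[4] a8 = 2 is outside [3, 7]  false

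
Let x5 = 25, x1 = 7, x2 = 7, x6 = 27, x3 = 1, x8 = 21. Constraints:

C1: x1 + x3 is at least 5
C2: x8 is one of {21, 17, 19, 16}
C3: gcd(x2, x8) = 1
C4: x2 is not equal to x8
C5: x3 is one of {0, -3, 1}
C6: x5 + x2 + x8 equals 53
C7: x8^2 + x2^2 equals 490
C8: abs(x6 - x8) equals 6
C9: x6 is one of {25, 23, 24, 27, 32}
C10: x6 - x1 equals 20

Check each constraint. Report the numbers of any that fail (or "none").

C1: x1 + x3 = 7 + 1 = 8; 8 ≥ 5 — OK.
C2: x8 = 21 is in {21, 17, 19, 16} — OK.
C3: gcd(7, 21) = 7, not 1 — violated.
C4: x2 = 7, x8 = 21; distinct — OK.
C5: x3 = 1 is in {0, -3, 1} — OK.
C6: x5 + x2 + x8 = 25 + 7 + 21 = 53 — OK.
C7: x8^2 + x2^2 = 21^2 + 7^2 = 441 + 49 = 490 — OK.
C8: abs(27 - 21) = 6 — OK.
C9: x6 = 27 is in {25, 23, 24, 27, 32} — OK.
C10: x6 - x1 = 27 - 7 = 20 — OK.

Violated: 3.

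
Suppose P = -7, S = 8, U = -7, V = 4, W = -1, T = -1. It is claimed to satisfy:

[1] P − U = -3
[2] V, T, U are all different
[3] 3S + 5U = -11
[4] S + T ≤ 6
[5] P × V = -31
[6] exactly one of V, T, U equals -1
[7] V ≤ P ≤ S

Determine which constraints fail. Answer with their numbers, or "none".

[1] P − U = -7 − (-7) = 0, not -3 — fails.
[2] values 4, -1, -7 are pairwise distinct — holds.
[3] 3S + 5U = 3(8) + 5(-7) = -11 — holds.
[4] S + T = 8 + (-1) = 7; 7 > 6, bound 6 not met — fails.
[5] P × V = -7 × 4 = -28, not -31 — fails.
[6] V=4, T=-1, U=-7; 1 of them equals -1 — holds.
[7] values 4, -7, 8; V = 4 is not ≤ P = -7 — fails.

Constraints 1, 4, 5, and 7 do not hold.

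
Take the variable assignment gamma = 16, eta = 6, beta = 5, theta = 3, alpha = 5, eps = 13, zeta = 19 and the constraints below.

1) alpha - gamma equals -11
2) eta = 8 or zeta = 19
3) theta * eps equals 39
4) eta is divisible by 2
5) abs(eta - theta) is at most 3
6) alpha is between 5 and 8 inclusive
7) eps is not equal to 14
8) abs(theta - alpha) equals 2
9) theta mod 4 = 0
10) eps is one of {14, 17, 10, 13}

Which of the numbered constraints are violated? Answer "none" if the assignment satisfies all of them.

1) alpha - gamma = 5 - 16 = -11  ✓
2) eta = 6 ≠ 8, but zeta = 19 = 19 (second disjunct)  ✓
3) theta * eps = 3 * 13 = 39  ✓
4) 6 / 2 = 3, so 2 divides 6  ✓
5) abs(6 - 3) = 3; 3 ≤ 3  ✓
6) alpha = 5 lies in [5, 8]  ✓
7) eps = 13, and 13 ≠ 14  ✓
8) abs(3 - 5) = 2  ✓
9) 3 mod 4 = 3, not 0  ✗
10) eps = 13 is in {14, 17, 10, 13}  ✓

Violated: 9.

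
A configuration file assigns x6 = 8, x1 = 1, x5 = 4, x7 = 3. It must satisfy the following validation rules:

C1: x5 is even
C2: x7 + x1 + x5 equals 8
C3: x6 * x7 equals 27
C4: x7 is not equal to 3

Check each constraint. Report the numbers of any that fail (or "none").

C1: x5 = 4 is even — satisfied.
C2: x7 + x1 + x5 = 3 + 1 + 4 = 8 — satisfied.
C3: x6 * x7 = 8 * 3 = 24, not 27 — violated.
C4: x7 = 3, but 3 is required to differ — violated.

Constraints 3 and 4 are violated.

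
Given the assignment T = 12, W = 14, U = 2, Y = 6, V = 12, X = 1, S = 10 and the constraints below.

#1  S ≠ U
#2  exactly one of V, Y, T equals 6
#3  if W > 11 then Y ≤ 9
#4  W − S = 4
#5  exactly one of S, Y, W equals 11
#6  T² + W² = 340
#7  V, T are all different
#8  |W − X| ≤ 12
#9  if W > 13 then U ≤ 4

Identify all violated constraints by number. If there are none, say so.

#1 S = 10, U = 2; distinct — satisfied.
#2 V=12, Y=6, T=12; 1 of them equals 6 — satisfied.
#3 W = 14 > 11, so we need Y ≤ 9; Y = 6 ≤ 9 — satisfied.
#4 W − S = 14 − 10 = 4 — satisfied.
#5 S=10, Y=6, W=14; 0 of them equal 11, not exactly one — violated.
#6 T² + W² = 12² + 14² = 144 + 196 = 340 — satisfied.
#7 V = T = 12, not all different — violated.
#8 |14 − 1| = 13; 13 > 12, exceeds bound 12 — violated.
#9 W = 14 > 13, so we need U ≤ 4; U = 2 ≤ 4 — satisfied.

Constraints 5, 7, 8 do not hold.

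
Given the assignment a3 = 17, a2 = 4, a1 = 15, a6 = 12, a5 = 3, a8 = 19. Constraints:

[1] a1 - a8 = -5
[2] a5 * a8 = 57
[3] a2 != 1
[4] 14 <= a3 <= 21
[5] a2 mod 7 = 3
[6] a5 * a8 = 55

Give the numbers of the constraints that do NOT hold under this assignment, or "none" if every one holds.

Constraints 1, 5, 6 are violated.

[1] a1 - a8 = 15 - 19 = -4, not -5 — violated.
[2] a5 * a8 = 3 * 19 = 57 — satisfied.
[3] a2 = 4, and 4 ≠ 1 — satisfied.
[4] a3 = 17 lies in [14, 21] — satisfied.
[5] 4 mod 7 = 4, not 3 — violated.
[6] a5 * a8 = 3 * 19 = 57, not 55 — violated.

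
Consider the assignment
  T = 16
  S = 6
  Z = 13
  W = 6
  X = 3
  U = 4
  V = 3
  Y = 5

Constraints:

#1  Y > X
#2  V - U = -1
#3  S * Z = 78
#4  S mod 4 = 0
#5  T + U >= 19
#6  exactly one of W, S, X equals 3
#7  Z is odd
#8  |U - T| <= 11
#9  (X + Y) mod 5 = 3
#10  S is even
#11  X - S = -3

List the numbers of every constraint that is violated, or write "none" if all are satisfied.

#1 Y = 5, X = 3; 5 > 3  yes
#2 V - U = 3 - 4 = -1  yes
#3 S * Z = 6 * 13 = 78  yes
#4 6 mod 4 = 2, not 0  no
#5 T + U = 16 + 4 = 20; 20 ≥ 19  yes
#6 W=6, S=6, X=3; 1 of them equals 3  yes
#7 Z = 13 is odd  yes
#8 |4 - 16| = 12; 12 > 11, exceeds bound 11  no
#9 X + Y = 8; 8 mod 5 = 3  yes
#10 S = 6 is even  yes
#11 X - S = 3 - 6 = -3  yes

The assignment fails constraints 4 and 8.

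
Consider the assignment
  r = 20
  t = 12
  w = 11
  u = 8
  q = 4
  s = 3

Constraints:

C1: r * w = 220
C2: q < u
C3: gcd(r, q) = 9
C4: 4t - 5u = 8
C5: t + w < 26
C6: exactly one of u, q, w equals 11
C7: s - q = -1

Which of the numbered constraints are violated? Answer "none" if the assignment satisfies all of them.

The assignment fails constraint 3.

C1: r * w = 20 * 11 = 220 — OK.
C2: q = 4, u = 8; 4 < 8 — OK.
C3: gcd(20, 4) = 4, not 9 — violated.
C4: 4t - 5u = 4(12) - 5(8) = 8 — OK.
C5: t + w = 12 + 11 = 23; 23 < 26 — OK.
C6: u=8, q=4, w=11; 1 of them equals 11 — OK.
C7: s - q = 3 - 4 = -1 — OK.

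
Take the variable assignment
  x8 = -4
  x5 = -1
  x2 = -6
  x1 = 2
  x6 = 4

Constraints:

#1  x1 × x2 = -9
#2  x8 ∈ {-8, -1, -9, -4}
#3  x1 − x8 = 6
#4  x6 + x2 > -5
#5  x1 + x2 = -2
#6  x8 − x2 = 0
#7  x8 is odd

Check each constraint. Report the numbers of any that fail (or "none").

Constraints 1, 5, 6, 7 are violated.

#1 x1 × x2 = 2 × (-6) = -12, not -9  false
#2 x8 = -4 is in {-8, -1, -9, -4}  true
#3 x1 − x8 = 2 − (-4) = 6  true
#4 x6 + x2 = 4 + (-6) = -2; -2 > -5  true
#5 x1 + x2 = 2 + (-6) = -4, not -2  false
#6 x8 − x2 = -4 − (-6) = 2, not 0  false
#7 x8 = -4 is even  false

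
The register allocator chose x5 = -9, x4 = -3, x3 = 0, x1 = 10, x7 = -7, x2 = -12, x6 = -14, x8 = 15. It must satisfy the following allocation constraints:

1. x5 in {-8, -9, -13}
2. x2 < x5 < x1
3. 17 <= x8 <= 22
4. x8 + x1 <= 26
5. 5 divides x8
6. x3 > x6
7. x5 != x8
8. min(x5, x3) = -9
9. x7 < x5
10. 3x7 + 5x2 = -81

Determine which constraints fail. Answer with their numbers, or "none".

1. x5 = -9 is in {-8, -9, -13}  yes
2. values -12 < -9 < 10  yes
3. x8 = 15 is outside [17, 22]  no
4. x8 + x1 = 15 + 10 = 25; 25 ≤ 26  yes
5. 15 / 5 = 3, so 5 divides 15  yes
6. x3 = 0, x6 = -14; 0 > -14  yes
7. x5 = -9, x8 = 15; distinct  yes
8. min(-9, 0) = -9  yes
9. x7 = -7, x5 = -9; -7 ≥ -9 (want <)  no
10. 3x7 + 5x2 = 3(-7) + 5(-12) = -81  yes

Violated: 3, 9.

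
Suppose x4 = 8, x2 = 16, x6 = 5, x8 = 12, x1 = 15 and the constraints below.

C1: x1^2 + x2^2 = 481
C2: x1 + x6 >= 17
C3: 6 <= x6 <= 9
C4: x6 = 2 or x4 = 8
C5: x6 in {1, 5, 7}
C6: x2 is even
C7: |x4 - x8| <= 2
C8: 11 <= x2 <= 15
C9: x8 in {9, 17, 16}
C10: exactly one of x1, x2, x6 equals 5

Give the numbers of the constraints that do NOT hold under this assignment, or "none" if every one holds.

C1: x1^2 + x2^2 = 15^2 + 16^2 = 225 + 256 = 481  OK
C2: x1 + x6 = 15 + 5 = 20; 20 ≥ 17  OK
C3: x6 = 5 is outside [6, 9]  FAIL
C4: x6 = 5 ≠ 2, but x4 = 8 = 8 (second disjunct)  OK
C5: x6 = 5 is in {1, 5, 7}  OK
C6: x2 = 16 is even  OK
C7: |8 - 12| = 4; 4 > 2, exceeds bound 2  FAIL
C8: x2 = 16 is outside [11, 15]  FAIL
C9: x8 = 12 is not in {9, 17, 16}  FAIL
C10: x1=15, x2=16, x6=5; 1 of them equals 5  OK

Constraints 3, 7, 8, and 9 are violated.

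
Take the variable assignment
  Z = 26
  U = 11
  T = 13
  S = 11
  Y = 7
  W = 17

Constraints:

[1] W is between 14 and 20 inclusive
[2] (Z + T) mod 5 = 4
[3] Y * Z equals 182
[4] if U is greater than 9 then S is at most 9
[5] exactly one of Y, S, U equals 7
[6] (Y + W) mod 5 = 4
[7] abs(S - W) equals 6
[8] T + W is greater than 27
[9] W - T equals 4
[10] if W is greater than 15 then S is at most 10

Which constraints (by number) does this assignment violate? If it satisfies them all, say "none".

Constraints 4 and 10 do not hold.

[1] W = 17 lies in [14, 20] — satisfied.
[2] Z + T = 39; 39 mod 5 = 4 — satisfied.
[3] Y * Z = 7 * 26 = 182 — satisfied.
[4] U = 11 > 9, so we need S ≤ 9; but S = 11 > 9 — violated.
[5] Y=7, S=11, U=11; 1 of them equals 7 — satisfied.
[6] Y + W = 24; 24 mod 5 = 4 — satisfied.
[7] abs(11 - 17) = 6 — satisfied.
[8] T + W = 13 + 17 = 30; 30 > 27 — satisfied.
[9] W - T = 17 - 13 = 4 — satisfied.
[10] W = 17 > 15, so we need S ≤ 10; but S = 11 > 10 — violated.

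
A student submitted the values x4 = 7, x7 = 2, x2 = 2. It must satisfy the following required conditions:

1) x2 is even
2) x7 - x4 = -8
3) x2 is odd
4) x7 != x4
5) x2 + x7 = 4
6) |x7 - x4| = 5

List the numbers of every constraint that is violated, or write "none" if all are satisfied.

1) x2 = 2 is even  holds
2) x7 - x4 = 2 - 7 = -5, not -8  fails
3) x2 = 2 is even  fails
4) x7 = 2, x4 = 7; distinct  holds
5) x2 + x7 = 2 + 2 = 4  holds
6) |2 - 7| = 5  holds

The assignment fails constraints 2 and 3.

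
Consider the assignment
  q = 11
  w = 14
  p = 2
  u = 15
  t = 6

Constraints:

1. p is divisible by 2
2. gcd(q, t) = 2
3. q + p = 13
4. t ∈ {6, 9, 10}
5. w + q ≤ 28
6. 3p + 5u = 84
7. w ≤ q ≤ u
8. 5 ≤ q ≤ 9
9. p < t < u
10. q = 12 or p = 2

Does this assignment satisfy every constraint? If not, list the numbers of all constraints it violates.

No — constraints 2, 6, 7, and 8 are not satisfied.

1. 2 / 2 = 1, so 2 divides 2  holds
2. gcd(11, 6) = 1, not 2  fails
3. q + p = 11 + 2 = 13  holds
4. t = 6 is in {6, 9, 10}  holds
5. w + q = 14 + 11 = 25; 25 ≤ 28  holds
6. 3p + 5u = 3(2) + 5(15) = 81, not 84  fails
7. values 14, 11, 15; w = 14 is not ≤ q = 11  fails
8. q = 11 is outside [5, 9]  fails
9. values 2 < 6 < 15  holds
10. q = 11 ≠ 12, but p = 2 = 2 (second disjunct)  holds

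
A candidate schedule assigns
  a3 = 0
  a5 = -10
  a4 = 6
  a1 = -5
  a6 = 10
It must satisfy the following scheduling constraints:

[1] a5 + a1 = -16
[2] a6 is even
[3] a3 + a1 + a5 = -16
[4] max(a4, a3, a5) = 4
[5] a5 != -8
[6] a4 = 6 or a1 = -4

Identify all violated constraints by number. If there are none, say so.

[1] a5 + a1 = -10 + (-5) = -15, not -16  FAIL
[2] a6 = 10 is even  OK
[3] a3 + a1 + a5 = 0 + (-5) + (-10) = -15, not -16  FAIL
[4] max(6, 0, -10) = 6, not 4  FAIL
[5] a5 = -10, and -10 ≠ -8  OK
[6] a4 = 6 = 6 (first disjunct)  OK

No — constraints 1, 3, 4 are not satisfied.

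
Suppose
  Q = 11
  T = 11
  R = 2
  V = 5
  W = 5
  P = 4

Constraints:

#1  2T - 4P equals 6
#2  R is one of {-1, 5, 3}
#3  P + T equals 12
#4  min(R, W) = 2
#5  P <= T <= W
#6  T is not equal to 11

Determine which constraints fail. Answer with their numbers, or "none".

#1 2T - 4P = 2(11) - 4(4) = 6 — holds.
#2 R = 2 is not in {-1, 5, 3} — does not hold.
#3 P + T = 4 + 11 = 15, not 12 — does not hold.
#4 min(2, 5) = 2 — holds.
#5 values 4, 11, 5; T = 11 is not <= W = 5 — does not hold.
#6 T = 11, but 11 is required to differ — does not hold.

Violated: 2, 3, 5, 6.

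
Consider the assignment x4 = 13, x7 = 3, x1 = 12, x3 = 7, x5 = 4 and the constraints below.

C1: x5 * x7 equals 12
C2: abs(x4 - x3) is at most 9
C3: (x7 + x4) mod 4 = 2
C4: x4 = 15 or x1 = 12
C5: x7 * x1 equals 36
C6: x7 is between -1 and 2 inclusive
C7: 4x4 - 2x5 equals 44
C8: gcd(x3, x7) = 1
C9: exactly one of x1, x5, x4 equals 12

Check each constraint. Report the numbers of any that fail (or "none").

C1: x5 * x7 = 4 * 3 = 12 — OK.
C2: abs(13 - 7) = 6; 6 ≤ 9 — OK.
C3: x7 + x4 = 16; 16 mod 4 = 0, not 2 — violated.
C4: x4 = 13 ≠ 15, but x1 = 12 = 12 (second disjunct) — OK.
C5: x7 * x1 = 3 * 12 = 36 — OK.
C6: x7 = 3 is outside [-1, 2] — violated.
C7: 4x4 - 2x5 = 4(13) - 2(4) = 44 — OK.
C8: gcd(7, 3) = 1 — OK.
C9: x1=12, x5=4, x4=13; 1 of them equals 12 — OK.

No — constraints 3 and 6 are not satisfied.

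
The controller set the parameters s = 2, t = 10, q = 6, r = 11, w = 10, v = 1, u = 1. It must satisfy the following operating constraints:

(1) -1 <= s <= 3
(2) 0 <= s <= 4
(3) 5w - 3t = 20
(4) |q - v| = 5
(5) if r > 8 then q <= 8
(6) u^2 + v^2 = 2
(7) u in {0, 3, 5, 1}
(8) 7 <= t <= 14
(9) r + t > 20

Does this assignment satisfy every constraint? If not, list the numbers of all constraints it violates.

All constraints are satisfied.

(1) s = 2 lies in [-1, 3] — holds.
(2) s = 2 lies in [0, 4] — holds.
(3) 5w - 3t = 5(10) - 3(10) = 20 — holds.
(4) |6 - 1| = 5 — holds.
(5) r = 11 > 8, so we need q ≤ 8; q = 6 ≤ 8 — holds.
(6) u^2 + v^2 = 1^2 + 1^2 = 1 + 1 = 2 — holds.
(7) u = 1 is in {0, 3, 5, 1} — holds.
(8) t = 10 lies in [7, 14] — holds.
(9) r + t = 11 + 10 = 21; 21 > 20 — holds.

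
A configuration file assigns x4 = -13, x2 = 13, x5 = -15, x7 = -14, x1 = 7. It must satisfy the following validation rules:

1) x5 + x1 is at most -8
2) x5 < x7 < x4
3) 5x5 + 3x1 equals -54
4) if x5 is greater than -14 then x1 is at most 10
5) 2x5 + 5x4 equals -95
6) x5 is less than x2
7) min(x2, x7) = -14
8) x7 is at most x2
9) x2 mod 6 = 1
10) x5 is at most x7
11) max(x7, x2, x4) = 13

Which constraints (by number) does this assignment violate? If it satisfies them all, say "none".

No violations.

1) x5 + x1 = -15 + 7 = -8; -8 ≤ -8 — holds.
2) values -15 < -14 < -13 — holds.
3) 5x5 + 3x1 = 5(-15) + 3(7) = -54 — holds.
4) x5 = -15, not > -14; antecedent false, conditional vacuously true — holds.
5) 2x5 + 5x4 = 2(-15) + 5(-13) = -95 — holds.
6) x5 = -15, x2 = 13; -15 < 13 — holds.
7) min(13, -14) = -14 — holds.
8) x7 = -14, x2 = 13; -14 ≤ 13 — holds.
9) 13 mod 6 = 1 — holds.
10) x5 = -15, x7 = -14; -15 ≤ -14 — holds.
11) max(-14, 13, -13) = 13 — holds.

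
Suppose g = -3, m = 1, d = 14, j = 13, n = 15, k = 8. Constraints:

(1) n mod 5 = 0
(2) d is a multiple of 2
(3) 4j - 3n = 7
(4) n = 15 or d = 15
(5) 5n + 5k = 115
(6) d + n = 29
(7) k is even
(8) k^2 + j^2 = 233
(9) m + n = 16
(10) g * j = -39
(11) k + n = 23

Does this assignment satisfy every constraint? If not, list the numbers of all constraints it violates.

(1) 15 mod 5 = 0  yes
(2) 14 / 2 = 7, so 2 divides 14  yes
(3) 4j - 3n = 4(13) - 3(15) = 7  yes
(4) n = 15 = 15 (first disjunct)  yes
(5) 5n + 5k = 5(15) + 5(8) = 115  yes
(6) d + n = 14 + 15 = 29  yes
(7) k = 8 is even  yes
(8) k^2 + j^2 = 8^2 + 13^2 = 64 + 169 = 233  yes
(9) m + n = 1 + 15 = 16  yes
(10) g * j = -3 * 13 = -39  yes
(11) k + n = 8 + 15 = 23  yes

None — every constraint holds.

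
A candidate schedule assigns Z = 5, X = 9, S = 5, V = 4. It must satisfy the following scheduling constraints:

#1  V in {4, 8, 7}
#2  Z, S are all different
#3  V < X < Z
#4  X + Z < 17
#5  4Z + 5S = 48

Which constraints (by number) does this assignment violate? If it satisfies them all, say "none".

No — constraints 2, 3, and 5 are not satisfied.

#1 V = 4 is in {4, 8, 7} — holds.
#2 Z = S = 5, not all different — fails.
#3 values 4, 9, 5; X = 9 is not < Z = 5 — fails.
#4 X + Z = 9 + 5 = 14; 14 < 17 — holds.
#5 4Z + 5S = 4(5) + 5(5) = 45, not 48 — fails.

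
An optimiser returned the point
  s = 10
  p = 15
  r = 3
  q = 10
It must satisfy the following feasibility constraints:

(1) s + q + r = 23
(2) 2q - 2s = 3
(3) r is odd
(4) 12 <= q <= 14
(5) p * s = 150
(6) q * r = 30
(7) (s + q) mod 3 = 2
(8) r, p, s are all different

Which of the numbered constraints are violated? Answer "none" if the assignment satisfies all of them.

(1) s + q + r = 10 + 10 + 3 = 23 — holds.
(2) 2q - 2s = 2(10) - 2(10) = 0, not 3 — fails.
(3) r = 3 is odd — holds.
(4) q = 10 is outside [12, 14] — fails.
(5) p * s = 15 * 10 = 150 — holds.
(6) q * r = 10 * 3 = 30 — holds.
(7) s + q = 20; 20 mod 3 = 2 — holds.
(8) values 3, 15, 10 are pairwise distinct — holds.

No — constraints 2, 4 are not satisfied.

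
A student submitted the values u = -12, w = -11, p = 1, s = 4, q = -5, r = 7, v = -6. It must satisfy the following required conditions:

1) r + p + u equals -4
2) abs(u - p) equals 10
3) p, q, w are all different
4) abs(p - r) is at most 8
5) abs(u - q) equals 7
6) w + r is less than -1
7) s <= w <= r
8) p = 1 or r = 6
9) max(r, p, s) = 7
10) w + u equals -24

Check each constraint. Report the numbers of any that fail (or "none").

The assignment fails constraints 2, 7, 10.

1) r + p + u = 7 + 1 + (-12) = -4  holds
2) abs(-12 - 1) = 13, not 10  fails
3) values 1, -5, -11 are pairwise distinct  holds
4) abs(1 - 7) = 6; 6 ≤ 8  holds
5) abs(-12 - (-5)) = 7  holds
6) w + r = -11 + 7 = -4; -4 < -1  holds
7) values 4, -11, 7; s = 4 is not <= w = -11  fails
8) p = 1 = 1 (first disjunct)  holds
9) max(7, 1, 4) = 7  holds
10) w + u = -11 + (-12) = -23, not -24  fails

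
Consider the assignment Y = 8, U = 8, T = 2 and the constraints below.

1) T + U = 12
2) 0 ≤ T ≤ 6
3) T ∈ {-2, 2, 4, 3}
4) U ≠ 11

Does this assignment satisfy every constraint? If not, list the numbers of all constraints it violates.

1) T + U = 2 + 8 = 10, not 12 — fails.
2) T = 2 lies in [0, 6] — holds.
3) T = 2 is in {-2, 2, 4, 3} — holds.
4) U = 8, and 8 ≠ 11 — holds.

Constraint 1 is violated.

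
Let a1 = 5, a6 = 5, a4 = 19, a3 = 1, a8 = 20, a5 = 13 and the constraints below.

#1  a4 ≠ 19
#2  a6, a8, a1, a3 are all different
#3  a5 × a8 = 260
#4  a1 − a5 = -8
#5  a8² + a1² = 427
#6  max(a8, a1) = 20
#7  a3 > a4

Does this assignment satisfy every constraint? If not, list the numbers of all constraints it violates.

#1 a4 = 19, but 19 is required to differ  ✗
#2 a6 = a1 = 5, not all different  ✗
#3 a5 × a8 = 13 × 20 = 260  ✓
#4 a1 − a5 = 5 − 13 = -8  ✓
#5 a8² + a1² = 20² + 5² = 400 + 25 = 425, not 427  ✗
#6 max(20, 5) = 20  ✓
#7 a3 = 1, a4 = 19; 1 ≤ 19 (want >)  ✗

Constraints 1, 2, 5, 7 do not hold.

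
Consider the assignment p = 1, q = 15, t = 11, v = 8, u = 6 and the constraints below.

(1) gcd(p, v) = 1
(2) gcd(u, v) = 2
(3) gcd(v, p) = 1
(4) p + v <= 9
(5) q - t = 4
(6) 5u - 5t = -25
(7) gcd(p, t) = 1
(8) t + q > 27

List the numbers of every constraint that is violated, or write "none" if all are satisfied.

Violated: 8.

(1) gcd(1, 8) = 1  yes
(2) gcd(6, 8) = 2  yes
(3) gcd(8, 1) = 1  yes
(4) p + v = 1 + 8 = 9; 9 ≤ 9  yes
(5) q - t = 15 - 11 = 4  yes
(6) 5u - 5t = 5(6) - 5(11) = -25  yes
(7) gcd(1, 11) = 1  yes
(8) t + q = 11 + 15 = 26; 26 ≤ 27, bound 27 not met  no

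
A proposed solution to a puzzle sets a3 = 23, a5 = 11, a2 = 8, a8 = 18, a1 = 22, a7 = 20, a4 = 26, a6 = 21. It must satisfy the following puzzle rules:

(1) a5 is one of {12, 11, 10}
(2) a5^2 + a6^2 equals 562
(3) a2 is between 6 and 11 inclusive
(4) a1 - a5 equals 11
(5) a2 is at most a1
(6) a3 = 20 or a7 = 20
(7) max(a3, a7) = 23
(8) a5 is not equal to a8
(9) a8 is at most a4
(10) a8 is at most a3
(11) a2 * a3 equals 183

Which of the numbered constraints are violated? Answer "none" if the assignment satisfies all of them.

No — constraint 11 is not satisfied.

(1) a5 = 11 is in {12, 11, 10} — holds.
(2) a5^2 + a6^2 = 11^2 + 21^2 = 121 + 441 = 562 — holds.
(3) a2 = 8 lies in [6, 11] — holds.
(4) a1 - a5 = 22 - 11 = 11 — holds.
(5) a2 = 8, a1 = 22; 8 ≤ 22 — holds.
(6) a3 = 23 ≠ 20, but a7 = 20 = 20 (second disjunct) — holds.
(7) max(23, 20) = 23 — holds.
(8) a5 = 11, a8 = 18; distinct — holds.
(9) a8 = 18, a4 = 26; 18 ≤ 26 — holds.
(10) a8 = 18, a3 = 23; 18 ≤ 23 — holds.
(11) a2 * a3 = 8 * 23 = 184, not 183 — does not hold.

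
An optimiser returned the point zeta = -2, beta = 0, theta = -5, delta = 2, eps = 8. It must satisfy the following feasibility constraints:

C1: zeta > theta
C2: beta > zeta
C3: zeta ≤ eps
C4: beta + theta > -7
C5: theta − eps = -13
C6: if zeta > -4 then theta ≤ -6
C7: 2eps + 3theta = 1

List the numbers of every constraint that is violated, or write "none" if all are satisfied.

No — constraint 6 is not satisfied.

C1: zeta = -2, theta = -5; -2 > -5 — satisfied.
C2: beta = 0, zeta = -2; 0 > -2 — satisfied.
C3: zeta = -2, eps = 8; -2 ≤ 8 — satisfied.
C4: beta + theta = 0 + (-5) = -5; -5 > -7 — satisfied.
C5: theta − eps = -5 − 8 = -13 — satisfied.
C6: zeta = -2 > -4, so we need theta ≤ -6; but theta = -5 > -6 — violated.
C7: 2eps + 3theta = 2(8) + 3(-5) = 1 — satisfied.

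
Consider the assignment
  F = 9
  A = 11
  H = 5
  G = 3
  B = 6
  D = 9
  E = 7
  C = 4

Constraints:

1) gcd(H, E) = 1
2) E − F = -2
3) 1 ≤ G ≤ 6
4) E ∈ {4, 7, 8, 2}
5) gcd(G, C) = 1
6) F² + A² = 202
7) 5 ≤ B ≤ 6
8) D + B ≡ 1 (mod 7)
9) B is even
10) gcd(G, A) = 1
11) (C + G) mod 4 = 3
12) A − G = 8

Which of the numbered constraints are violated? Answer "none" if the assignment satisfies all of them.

All constraints are satisfied.

1) gcd(5, 7) = 1 — satisfied.
2) E − F = 7 − 9 = -2 — satisfied.
3) G = 3 lies in [1, 6] — satisfied.
4) E = 7 is in {4, 7, 8, 2} — satisfied.
5) gcd(3, 4) = 1 — satisfied.
6) F² + A² = 9² + 11² = 81 + 121 = 202 — satisfied.
7) B = 6 lies in [5, 6] — satisfied.
8) D + B = 15; 15 mod 7 = 1 — satisfied.
9) B = 6 is even — satisfied.
10) gcd(3, 11) = 1 — satisfied.
11) C + G = 7; 7 mod 4 = 3 — satisfied.
12) A − G = 11 − 3 = 8 — satisfied.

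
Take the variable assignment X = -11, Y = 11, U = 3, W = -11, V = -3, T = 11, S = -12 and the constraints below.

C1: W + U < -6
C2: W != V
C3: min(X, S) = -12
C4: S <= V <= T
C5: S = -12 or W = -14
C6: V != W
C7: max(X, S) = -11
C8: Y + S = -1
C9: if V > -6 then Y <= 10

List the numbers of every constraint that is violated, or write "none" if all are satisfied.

Violated: 9.

C1: W + U = -11 + 3 = -8; -8 < -6 — satisfied.
C2: W = -11, V = -3; distinct — satisfied.
C3: min(-11, -12) = -12 — satisfied.
C4: values -12 <= -3 <= 11 — satisfied.
C5: S = -12 = -12 (first disjunct) — satisfied.
C6: V = -3, W = -11; distinct — satisfied.
C7: max(-11, -12) = -11 — satisfied.
C8: Y + S = 11 + (-12) = -1 — satisfied.
C9: V = -3 > -6, so we need Y ≤ 10; but Y = 11 > 10 — violated.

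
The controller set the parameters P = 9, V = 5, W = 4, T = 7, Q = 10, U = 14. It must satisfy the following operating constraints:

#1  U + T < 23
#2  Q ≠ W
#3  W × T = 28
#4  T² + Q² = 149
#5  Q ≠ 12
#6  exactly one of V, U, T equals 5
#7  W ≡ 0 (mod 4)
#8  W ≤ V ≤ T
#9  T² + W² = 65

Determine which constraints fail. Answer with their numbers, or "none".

#1 U + T = 14 + 7 = 21; 21 < 23 — holds.
#2 Q = 10, W = 4; distinct — holds.
#3 W × T = 4 × 7 = 28 — holds.
#4 T² + Q² = 7² + 10² = 49 + 100 = 149 — holds.
#5 Q = 10, and 10 ≠ 12 — holds.
#6 V=5, U=14, T=7; 1 of them equals 5 — holds.
#7 4 mod 4 = 0 — holds.
#8 values 4 ≤ 5 ≤ 7 — holds.
#9 T² + W² = 7² + 4² = 49 + 16 = 65 — holds.

None — every constraint holds.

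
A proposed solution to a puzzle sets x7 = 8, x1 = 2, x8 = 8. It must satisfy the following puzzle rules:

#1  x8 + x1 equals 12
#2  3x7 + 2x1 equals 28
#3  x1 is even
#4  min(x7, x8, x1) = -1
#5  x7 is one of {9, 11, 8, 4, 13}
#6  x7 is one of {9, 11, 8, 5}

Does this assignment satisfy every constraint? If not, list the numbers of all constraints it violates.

Constraints 1, 4 are violated.

#1 x8 + x1 = 8 + 2 = 10, not 12  no
#2 3x7 + 2x1 = 3(8) + 2(2) = 28  yes
#3 x1 = 2 is even  yes
#4 min(8, 8, 2) = 2, not -1  no
#5 x7 = 8 is in {9, 11, 8, 4, 13}  yes
#6 x7 = 8 is in {9, 11, 8, 5}  yes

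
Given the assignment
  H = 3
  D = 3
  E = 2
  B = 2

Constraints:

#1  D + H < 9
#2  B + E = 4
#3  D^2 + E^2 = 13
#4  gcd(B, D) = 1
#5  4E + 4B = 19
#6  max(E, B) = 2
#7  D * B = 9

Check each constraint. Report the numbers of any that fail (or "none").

#1 D + H = 3 + 3 = 6; 6 < 9 — holds.
#2 B + E = 2 + 2 = 4 — holds.
#3 D^2 + E^2 = 3^2 + 2^2 = 9 + 4 = 13 — holds.
#4 gcd(2, 3) = 1 — holds.
#5 4E + 4B = 4(2) + 4(2) = 16, not 19 — does not hold.
#6 max(2, 2) = 2 — holds.
#7 D * B = 3 * 2 = 6, not 9 — does not hold.

Constraints 5, 7 are violated.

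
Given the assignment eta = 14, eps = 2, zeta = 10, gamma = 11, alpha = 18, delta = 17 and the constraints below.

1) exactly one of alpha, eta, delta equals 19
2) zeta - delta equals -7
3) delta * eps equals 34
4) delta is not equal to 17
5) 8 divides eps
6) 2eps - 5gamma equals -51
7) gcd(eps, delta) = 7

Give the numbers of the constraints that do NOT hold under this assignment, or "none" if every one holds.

1) alpha=18, eta=14, delta=17; 0 of them equal 19, not exactly one — does not hold.
2) zeta - delta = 10 - 17 = -7 — holds.
3) delta * eps = 17 * 2 = 34 — holds.
4) delta = 17, but 17 is required to differ — does not hold.
5) 2 = 8*0 + 2, so 8 does not divide 2 — does not hold.
6) 2eps - 5gamma = 2(2) - 5(11) = -51 — holds.
7) gcd(2, 17) = 1, not 7 — does not hold.

The assignment fails constraints 1, 4, 5, and 7.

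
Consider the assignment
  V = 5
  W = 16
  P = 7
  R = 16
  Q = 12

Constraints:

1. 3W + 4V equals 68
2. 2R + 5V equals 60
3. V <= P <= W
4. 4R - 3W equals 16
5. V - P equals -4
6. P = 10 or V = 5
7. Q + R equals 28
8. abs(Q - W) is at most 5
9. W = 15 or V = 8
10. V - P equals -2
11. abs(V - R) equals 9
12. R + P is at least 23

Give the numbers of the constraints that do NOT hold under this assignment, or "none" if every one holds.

1. 3W + 4V = 3(16) + 4(5) = 68  OK
2. 2R + 5V = 2(16) + 5(5) = 57, not 60  FAIL
3. values 5 <= 7 <= 16  OK
4. 4R - 3W = 4(16) - 3(16) = 16  OK
5. V - P = 5 - 7 = -2, not -4  FAIL
6. P = 7 ≠ 10, but V = 5 = 5 (second disjunct)  OK
7. Q + R = 12 + 16 = 28  OK
8. abs(12 - 16) = 4; 4 ≤ 5  OK
9. W = 16 ≠ 15 and V = 5 ≠ 8; both disjuncts false  FAIL
10. V - P = 5 - 7 = -2  OK
11. abs(5 - 16) = 11, not 9  FAIL
12. R + P = 16 + 7 = 23; 23 ≥ 23  OK

Constraints 2, 5, 9, and 11 do not hold.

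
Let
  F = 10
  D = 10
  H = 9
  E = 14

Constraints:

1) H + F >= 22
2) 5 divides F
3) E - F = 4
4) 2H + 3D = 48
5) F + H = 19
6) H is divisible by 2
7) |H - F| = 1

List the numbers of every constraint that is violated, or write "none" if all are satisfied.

1) H + F = 9 + 10 = 19; 19 < 22, bound 22 not met  ✘
2) 10 / 5 = 2, so 5 divides 10  ✔
3) E - F = 14 - 10 = 4  ✔
4) 2H + 3D = 2(9) + 3(10) = 48  ✔
5) F + H = 10 + 9 = 19  ✔
6) 9 = 2*4 + 1, so 2 does not divide 9  ✘
7) |9 - 10| = 1  ✔

Constraints 1 and 6 do not hold.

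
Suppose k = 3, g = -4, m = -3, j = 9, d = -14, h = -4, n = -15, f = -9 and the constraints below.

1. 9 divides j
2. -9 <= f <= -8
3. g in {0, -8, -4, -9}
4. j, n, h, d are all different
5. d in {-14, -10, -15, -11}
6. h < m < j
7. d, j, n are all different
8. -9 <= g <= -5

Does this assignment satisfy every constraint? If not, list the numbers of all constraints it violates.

Violated: 8.

1. 9 / 9 = 1, so 9 divides 9 — OK.
2. f = -9 lies in [-9, -8] — OK.
3. g = -4 is in {0, -8, -4, -9} — OK.
4. values 9, -15, -4, -14 are pairwise distinct — OK.
5. d = -14 is in {-14, -10, -15, -11} — OK.
6. values -4 < -3 < 9 — OK.
7. values -14, 9, -15 are pairwise distinct — OK.
8. g = -4 is outside [-9, -5] — violated.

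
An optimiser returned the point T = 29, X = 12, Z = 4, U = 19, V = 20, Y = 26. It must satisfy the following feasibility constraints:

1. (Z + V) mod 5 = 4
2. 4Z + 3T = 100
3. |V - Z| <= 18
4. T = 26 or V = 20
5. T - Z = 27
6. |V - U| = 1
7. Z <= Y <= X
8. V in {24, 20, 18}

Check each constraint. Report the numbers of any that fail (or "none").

1. Z + V = 24; 24 mod 5 = 4 — holds.
2. 4Z + 3T = 4(4) + 3(29) = 103, not 100 — does not hold.
3. |20 - 4| = 16; 16 ≤ 18 — holds.
4. T = 29 ≠ 26, but V = 20 = 20 (second disjunct) — holds.
5. T - Z = 29 - 4 = 25, not 27 — does not hold.
6. |20 - 19| = 1 — holds.
7. values 4, 26, 12; Y = 26 is not <= X = 12 — does not hold.
8. V = 20 is in {24, 20, 18} — holds.

Constraints 2, 5, 7 do not hold.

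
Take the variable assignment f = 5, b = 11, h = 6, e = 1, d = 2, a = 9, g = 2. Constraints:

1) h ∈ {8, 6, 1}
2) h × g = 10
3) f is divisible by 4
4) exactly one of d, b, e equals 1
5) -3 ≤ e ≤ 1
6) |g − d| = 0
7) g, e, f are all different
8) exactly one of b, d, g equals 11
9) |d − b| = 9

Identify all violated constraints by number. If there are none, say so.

1) h = 6 is in {8, 6, 1}  holds
2) h × g = 6 × 2 = 12, not 10  fails
3) 5 = 4×1 + 1, so 4 does not divide 5  fails
4) d=2, b=11, e=1; 1 of them equals 1  holds
5) e = 1 lies in [-3, 1]  holds
6) |2 − 2| = 0  holds
7) values 2, 1, 5 are pairwise distinct  holds
8) b=11, d=2, g=2; 1 of them equals 11  holds
9) |2 − 11| = 9  holds

Constraints 2 and 3 do not hold.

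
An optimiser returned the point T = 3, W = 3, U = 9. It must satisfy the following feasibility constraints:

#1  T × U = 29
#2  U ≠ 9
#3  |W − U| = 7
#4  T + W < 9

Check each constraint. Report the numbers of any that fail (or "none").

#1 T × U = 3 × 9 = 27, not 29 — violated.
#2 U = 9, but 9 is required to differ — violated.
#3 |3 − 9| = 6, not 7 — violated.
#4 T + W = 3 + 3 = 6; 6 < 9 — OK.

Violated: 1, 2, and 3.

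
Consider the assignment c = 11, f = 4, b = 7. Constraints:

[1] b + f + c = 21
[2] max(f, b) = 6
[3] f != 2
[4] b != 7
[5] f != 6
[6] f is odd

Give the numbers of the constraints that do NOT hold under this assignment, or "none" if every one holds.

No — constraints 1, 2, 4, and 6 are not satisfied.

[1] b + f + c = 7 + 4 + 11 = 22, not 21  ✘
[2] max(4, 7) = 7, not 6  ✘
[3] f = 4, and 4 ≠ 2  ✔
[4] b = 7, but 7 is required to differ  ✘
[5] f = 4, and 4 ≠ 6  ✔
[6] f = 4 is even  ✘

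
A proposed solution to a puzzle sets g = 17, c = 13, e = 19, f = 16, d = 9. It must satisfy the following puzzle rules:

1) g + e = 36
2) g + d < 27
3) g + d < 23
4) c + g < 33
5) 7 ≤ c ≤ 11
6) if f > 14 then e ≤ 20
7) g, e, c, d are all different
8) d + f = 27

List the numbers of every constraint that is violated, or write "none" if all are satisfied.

1) g + e = 17 + 19 = 36  ✔
2) g + d = 17 + 9 = 26; 26 < 27  ✔
3) g + d = 17 + 9 = 26; 26 ≥ 23, bound 23 not met  ✘
4) c + g = 13 + 17 = 30; 30 < 33  ✔
5) c = 13 is outside [7, 11]  ✘
6) f = 16 > 14, so we need e ≤ 20; e = 19 ≤ 20  ✔
7) values 17, 19, 13, 9 are pairwise distinct  ✔
8) d + f = 9 + 16 = 25, not 27  ✘

Constraints 3, 5, and 8 are violated.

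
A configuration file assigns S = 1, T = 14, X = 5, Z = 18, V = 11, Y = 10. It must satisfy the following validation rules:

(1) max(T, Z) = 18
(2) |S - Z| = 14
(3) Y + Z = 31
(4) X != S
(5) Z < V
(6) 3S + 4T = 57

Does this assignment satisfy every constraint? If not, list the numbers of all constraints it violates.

The assignment fails constraints 2, 3, 5, 6.

(1) max(14, 18) = 18  ✔
(2) |1 - 18| = 17, not 14  ✘
(3) Y + Z = 10 + 18 = 28, not 31  ✘
(4) X = 5, S = 1; distinct  ✔
(5) Z = 18, V = 11; 18 ≥ 11 (want <)  ✘
(6) 3S + 4T = 3(1) + 4(14) = 59, not 57  ✘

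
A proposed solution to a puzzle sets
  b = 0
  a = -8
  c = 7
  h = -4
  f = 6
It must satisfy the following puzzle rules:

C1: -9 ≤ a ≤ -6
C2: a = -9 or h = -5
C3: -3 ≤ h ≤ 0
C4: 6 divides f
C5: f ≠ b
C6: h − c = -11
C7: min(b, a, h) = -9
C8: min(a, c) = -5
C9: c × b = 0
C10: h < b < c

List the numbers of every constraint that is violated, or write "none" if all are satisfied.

Violated: 2, 3, 7, and 8.

C1: a = -8 lies in [-9, -6] — holds.
C2: a = -8 ≠ -9 and h = -4 ≠ -5; both disjuncts false — does not hold.
C3: h = -4 is outside [-3, 0] — does not hold.
C4: 6 / 6 = 1, so 6 divides 6 — holds.
C5: f = 6, b = 0; distinct — holds.
C6: h − c = -4 − 7 = -11 — holds.
C7: min(0, -8, -4) = -8, not -9 — does not hold.
C8: min(-8, 7) = -8, not -5 — does not hold.
C9: c × b = 7 × 0 = 0 — holds.
C10: values -4 < 0 < 7 — holds.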